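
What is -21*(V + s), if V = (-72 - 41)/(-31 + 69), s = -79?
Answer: 65415/38 ≈ 1721.4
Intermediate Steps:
V = -113/38 ≈ -2.9737
-21*(V + s) = -21*(-113/38 - 79) = -21*(-3115/38) = 65415/38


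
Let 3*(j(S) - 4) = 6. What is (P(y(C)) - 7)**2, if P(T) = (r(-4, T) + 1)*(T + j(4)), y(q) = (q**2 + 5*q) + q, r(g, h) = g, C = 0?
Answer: 625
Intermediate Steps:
j(S) = 6 (j(S) = 4 + (1/3)*6 = 4 + 2 = 6)
y(q) = q**2 + 6*q
P(T) = -18 - 3*T (P(T) = (-4 + 1)*(T + 6) = -3*(6 + T) = -18 - 3*T)
(P(y(C)) - 7)**2 = ((-18 - 0*(6 + 0)) - 7)**2 = ((-18 - 0*6) - 7)**2 = ((-18 - 3*0) - 7)**2 = ((-18 + 0) - 7)**2 = (-18 - 7)**2 = (-25)**2 = 625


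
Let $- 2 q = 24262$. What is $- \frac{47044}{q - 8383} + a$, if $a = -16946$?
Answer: $- \frac{173791600}{10257} \approx -16944.0$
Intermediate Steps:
$q = -12131$ ($q = \left(- \frac{1}{2}\right) 24262 = -12131$)
$- \frac{47044}{q - 8383} + a = - \frac{47044}{-12131 - 8383} - 16946 = - \frac{47044}{-20514} - 16946 = - \frac{47044 \left(-1\right)}{20514} - 16946 = \left(-1\right) \left(- \frac{23522}{10257}\right) - 16946 = \frac{23522}{10257} - 16946 = - \frac{173791600}{10257}$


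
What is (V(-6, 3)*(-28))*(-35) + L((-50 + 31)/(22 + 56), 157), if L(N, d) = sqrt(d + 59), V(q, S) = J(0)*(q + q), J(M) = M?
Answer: 6*sqrt(6) ≈ 14.697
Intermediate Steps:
V(q, S) = 0 (V(q, S) = 0*(q + q) = 0*(2*q) = 0)
L(N, d) = sqrt(59 + d)
(V(-6, 3)*(-28))*(-35) + L((-50 + 31)/(22 + 56), 157) = (0*(-28))*(-35) + sqrt(59 + 157) = 0*(-35) + sqrt(216) = 0 + 6*sqrt(6) = 6*sqrt(6)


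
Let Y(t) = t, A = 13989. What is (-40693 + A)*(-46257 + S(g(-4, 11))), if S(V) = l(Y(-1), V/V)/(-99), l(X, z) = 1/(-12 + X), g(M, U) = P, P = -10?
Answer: 1589762769632/1287 ≈ 1.2352e+9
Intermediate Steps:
g(M, U) = -10
S(V) = 1/1287 (S(V) = 1/(-12 - 1*(-99)) = -1/99/(-13) = -1/13*(-1/99) = 1/1287)
(-40693 + A)*(-46257 + S(g(-4, 11))) = (-40693 + 13989)*(-46257 + 1/1287) = -26704*(-59532758/1287) = 1589762769632/1287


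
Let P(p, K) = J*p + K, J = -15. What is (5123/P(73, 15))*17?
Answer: -87091/1080 ≈ -80.640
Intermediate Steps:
P(p, K) = K - 15*p (P(p, K) = -15*p + K = K - 15*p)
(5123/P(73, 15))*17 = (5123/(15 - 15*73))*17 = (5123/(15 - 1095))*17 = (5123/(-1080))*17 = (5123*(-1/1080))*17 = -5123/1080*17 = -87091/1080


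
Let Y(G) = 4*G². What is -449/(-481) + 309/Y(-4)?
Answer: 177365/30784 ≈ 5.7616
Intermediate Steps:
-449/(-481) + 309/Y(-4) = -449/(-481) + 309/((4*(-4)²)) = -449*(-1/481) + 309/((4*16)) = 449/481 + 309/64 = 177365/30784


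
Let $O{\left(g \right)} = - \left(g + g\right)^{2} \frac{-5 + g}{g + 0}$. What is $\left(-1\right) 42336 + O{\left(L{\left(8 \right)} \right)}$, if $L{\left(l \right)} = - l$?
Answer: $-42752$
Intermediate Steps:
$O{\left(g \right)} = - 4 g \left(-5 + g\right)$ ($O{\left(g \right)} = - \left(2 g\right)^{2} \frac{-5 + g}{g} = - 4 g^{2} \frac{-5 + g}{g} = - 4 g \left(-5 + g\right)$)
$\left(-1\right) 42336 + O{\left(L{\left(8 \right)} \right)} = \left(-1\right) 42336 + 4 \left(\left(-1\right) 8\right) \left(5 - \left(-1\right) 8\right) = -42336 + 4 \left(-8\right) \left(5 - -8\right) = -42336 + 4 \left(-8\right) \left(5 + 8\right) = -42336 + 4 \left(-8\right) 13 = -42336 - 416 = -42752$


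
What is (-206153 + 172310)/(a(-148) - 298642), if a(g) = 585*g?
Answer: 33843/385222 ≈ 0.087853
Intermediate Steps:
(-206153 + 172310)/(a(-148) - 298642) = (-206153 + 172310)/(585*(-148) - 298642) = -33843/(-86580 - 298642) = -33843/(-385222) = -33843*(-1/385222) = 33843/385222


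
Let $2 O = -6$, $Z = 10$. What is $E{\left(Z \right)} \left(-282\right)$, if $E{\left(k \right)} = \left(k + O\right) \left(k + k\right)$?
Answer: $-39480$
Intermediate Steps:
$O = -3$ ($O = \frac{1}{2} \left(-6\right) = -3$)
$E{\left(k \right)} = 2 k \left(-3 + k\right)$ ($E{\left(k \right)} = \left(k - 3\right) \left(k + k\right) = \left(-3 + k\right) 2 k = 2 k \left(-3 + k\right)$)
$E{\left(Z \right)} \left(-282\right) = 2 \cdot 10 \left(-3 + 10\right) \left(-282\right) = 2 \cdot 10 \cdot 7 \left(-282\right) = 140 \left(-282\right) = -39480$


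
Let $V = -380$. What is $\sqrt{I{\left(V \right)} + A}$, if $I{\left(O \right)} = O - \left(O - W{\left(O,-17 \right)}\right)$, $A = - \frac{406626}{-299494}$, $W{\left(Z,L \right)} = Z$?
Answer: $\frac{i \sqrt{8490736811609}}{149747} \approx 19.459 i$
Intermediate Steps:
$A = \frac{203313}{149747}$ ($A = \left(-406626\right) \left(- \frac{1}{299494}\right) = \frac{203313}{149747} \approx 1.3577$)
$I{\left(O \right)} = O$ ($I{\left(O \right)} = O + \left(O - O\right) = O + 0 = O$)
$\sqrt{I{\left(V \right)} + A} = \sqrt{-380 + \frac{203313}{149747}} = \sqrt{- \frac{56700547}{149747}} = \frac{i \sqrt{8490736811609}}{149747}$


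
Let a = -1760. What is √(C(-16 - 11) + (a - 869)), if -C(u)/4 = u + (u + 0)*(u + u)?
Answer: I*√8353 ≈ 91.395*I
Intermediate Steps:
C(u) = -8*u² - 4*u (C(u) = -4*(u + (u + 0)*(u + u)) = -4*(u + u*(2*u)) = -4*(u + 2*u²) = -8*u² - 4*u)
√(C(-16 - 11) + (a - 869)) = √(-4*(-16 - 11)*(1 + 2*(-16 - 11)) + (-1760 - 869)) = √(-4*(-27)*(1 + 2*(-27)) - 2629) = √(-4*(-27)*(1 - 54) - 2629) = √(-4*(-27)*(-53) - 2629) = √(-5724 - 2629) = √(-8353) = I*√8353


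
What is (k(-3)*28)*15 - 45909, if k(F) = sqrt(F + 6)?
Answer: -45909 + 420*sqrt(3) ≈ -45182.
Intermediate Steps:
k(F) = sqrt(6 + F)
(k(-3)*28)*15 - 45909 = (sqrt(6 - 3)*28)*15 - 45909 = (sqrt(3)*28)*15 - 45909 = (28*sqrt(3))*15 - 45909 = 420*sqrt(3) - 45909 = -45909 + 420*sqrt(3)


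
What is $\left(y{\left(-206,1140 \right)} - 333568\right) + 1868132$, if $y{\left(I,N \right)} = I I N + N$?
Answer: $49912744$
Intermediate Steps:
$y{\left(I,N \right)} = N + N I^{2}$ ($y{\left(I,N \right)} = I^{2} N + N = N I^{2} + N = N + N I^{2}$)
$\left(y{\left(-206,1140 \right)} - 333568\right) + 1868132 = \left(1140 \left(1 + \left(-206\right)^{2}\right) - 333568\right) + 1868132 = \left(1140 \left(1 + 42436\right) - 333568\right) + 1868132 = \left(1140 \cdot 42437 - 333568\right) + 1868132 = \left(48378180 - 333568\right) + 1868132 = 48044612 + 1868132 = 49912744$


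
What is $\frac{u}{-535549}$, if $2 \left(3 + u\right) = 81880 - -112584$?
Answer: $- \frac{97229}{535549} \approx -0.18155$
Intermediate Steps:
$u = 97229$ ($u = -3 + \frac{81880 - -112584}{2} = -3 + \frac{81880 + 112584}{2} = -3 + \frac{1}{2} \cdot 194464 = -3 + 97232 = 97229$)
$\frac{u}{-535549} = \frac{97229}{-535549} = 97229 \left(- \frac{1}{535549}\right) = - \frac{97229}{535549}$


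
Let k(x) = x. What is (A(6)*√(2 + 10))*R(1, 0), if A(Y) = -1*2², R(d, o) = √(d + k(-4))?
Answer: -24*I ≈ -24.0*I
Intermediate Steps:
R(d, o) = √(-4 + d) (R(d, o) = √(d - 4) = √(-4 + d))
A(Y) = -4 (A(Y) = -1*4 = -4)
(A(6)*√(2 + 10))*R(1, 0) = (-4*√(2 + 10))*√(-4 + 1) = (-8*√3)*√(-3) = (-8*√3)*(I*√3) = -24*I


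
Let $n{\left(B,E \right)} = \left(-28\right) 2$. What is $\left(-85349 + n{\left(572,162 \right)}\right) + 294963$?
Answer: $209558$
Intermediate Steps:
$n{\left(B,E \right)} = -56$
$\left(-85349 + n{\left(572,162 \right)}\right) + 294963 = \left(-85349 - 56\right) + 294963 = -85405 + 294963 = 209558$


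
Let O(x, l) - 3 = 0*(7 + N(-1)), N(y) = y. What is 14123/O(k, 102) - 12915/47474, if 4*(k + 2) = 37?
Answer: 95776651/20346 ≈ 4707.4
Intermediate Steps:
k = 29/4 (k = -2 + (¼)*37 = -2 + 37/4 = 29/4 ≈ 7.2500)
O(x, l) = 3 (O(x, l) = 3 + 0*(7 - 1) = 3 + 0*6 = 3 + 0 = 3)
14123/O(k, 102) - 12915/47474 = 14123/3 - 12915/47474 = 14123*(⅓) - 12915*1/47474 = 14123/3 - 1845/6782 = 95776651/20346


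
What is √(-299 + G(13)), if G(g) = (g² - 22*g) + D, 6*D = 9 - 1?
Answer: 2*I*√933/3 ≈ 20.363*I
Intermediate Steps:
D = 4/3 (D = (9 - 1)/6 = (⅙)*8 = 4/3 ≈ 1.3333)
G(g) = 4/3 + g² - 22*g (G(g) = (g² - 22*g) + 4/3 = 4/3 + g² - 22*g)
√(-299 + G(13)) = √(-299 + (4/3 + 13² - 22*13)) = √(-299 + (4/3 + 169 - 286)) = √(-299 - 347/3) = √(-1244/3) = 2*I*√933/3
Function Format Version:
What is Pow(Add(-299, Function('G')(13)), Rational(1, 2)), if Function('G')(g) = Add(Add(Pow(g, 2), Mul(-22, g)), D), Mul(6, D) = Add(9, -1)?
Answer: Mul(Rational(2, 3), I, Pow(933, Rational(1, 2))) ≈ Mul(20.363, I)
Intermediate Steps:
D = Rational(4, 3) (D = Mul(Rational(1, 6), Add(9, -1)) = Mul(Rational(1, 6), 8) = Rational(4, 3) ≈ 1.3333)
Function('G')(g) = Add(Rational(4, 3), Pow(g, 2), Mul(-22, g)) (Function('G')(g) = Add(Add(Pow(g, 2), Mul(-22, g)), Rational(4, 3)) = Add(Rational(4, 3), Pow(g, 2), Mul(-22, g)))
Pow(Add(-299, Function('G')(13)), Rational(1, 2)) = Pow(Add(-299, Add(Rational(4, 3), Pow(13, 2), Mul(-22, 13))), Rational(1, 2)) = Pow(Add(-299, Add(Rational(4, 3), 169, -286)), Rational(1, 2)) = Pow(Add(-299, Rational(-347, 3)), Rational(1, 2)) = Pow(Rational(-1244, 3), Rational(1, 2)) = Mul(Rational(2, 3), I, Pow(933, Rational(1, 2)))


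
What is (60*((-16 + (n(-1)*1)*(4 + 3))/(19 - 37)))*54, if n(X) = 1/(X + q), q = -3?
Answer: 3195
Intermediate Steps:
n(X) = 1/(-3 + X) (n(X) = 1/(X - 3) = 1/(-3 + X))
(60*((-16 + (n(-1)*1)*(4 + 3))/(19 - 37)))*54 = (60*((-16 + (1/(-3 - 1))*(4 + 3))/(19 - 37)))*54 = (60*((-16 + (1/(-4))*7)/(-18)))*54 = (60*((-16 - ¼*1*7)*(-1/18)))*54 = (60*((-16 - ¼*7)*(-1/18)))*54 = (60*((-16 - 7/4)*(-1/18)))*54 = (60*(-71/4*(-1/18)))*54 = (60*(71/72))*54 = (355/6)*54 = 3195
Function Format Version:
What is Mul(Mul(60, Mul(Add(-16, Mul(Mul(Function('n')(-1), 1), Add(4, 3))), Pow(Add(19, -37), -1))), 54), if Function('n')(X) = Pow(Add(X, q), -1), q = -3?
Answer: 3195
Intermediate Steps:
Function('n')(X) = Pow(Add(-3, X), -1) (Function('n')(X) = Pow(Add(X, -3), -1) = Pow(Add(-3, X), -1))
Mul(Mul(60, Mul(Add(-16, Mul(Mul(Function('n')(-1), 1), Add(4, 3))), Pow(Add(19, -37), -1))), 54) = Mul(Mul(60, Mul(Add(-16, Mul(Mul(Pow(Add(-3, -1), -1), 1), Add(4, 3))), Pow(Add(19, -37), -1))), 54) = Mul(Mul(60, Mul(Add(-16, Mul(Mul(Pow(-4, -1), 1), 7)), Pow(-18, -1))), 54) = Mul(Mul(60, Mul(Add(-16, Mul(Mul(Rational(-1, 4), 1), 7)), Rational(-1, 18))), 54) = Mul(Mul(60, Mul(Add(-16, Mul(Rational(-1, 4), 7)), Rational(-1, 18))), 54) = Mul(Mul(60, Mul(Add(-16, Rational(-7, 4)), Rational(-1, 18))), 54) = Mul(Mul(60, Mul(Rational(-71, 4), Rational(-1, 18))), 54) = Mul(Mul(60, Rational(71, 72)), 54) = Mul(Rational(355, 6), 54) = 3195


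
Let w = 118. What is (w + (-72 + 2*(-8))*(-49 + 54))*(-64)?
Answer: 20608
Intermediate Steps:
(w + (-72 + 2*(-8))*(-49 + 54))*(-64) = (118 + (-72 + 2*(-8))*(-49 + 54))*(-64) = (118 + (-72 - 16)*5)*(-64) = (118 - 88*5)*(-64) = (118 - 440)*(-64) = -322*(-64) = 20608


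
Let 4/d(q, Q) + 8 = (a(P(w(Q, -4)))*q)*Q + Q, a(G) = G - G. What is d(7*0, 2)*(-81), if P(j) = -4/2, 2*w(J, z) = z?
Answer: 54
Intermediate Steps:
w(J, z) = z/2
P(j) = -2 (P(j) = -4*½ = -2)
a(G) = 0
d(q, Q) = 4/(-8 + Q) (d(q, Q) = 4/(-8 + ((0*q)*Q + Q)) = 4/(-8 + (0*Q + Q)) = 4/(-8 + (0 + Q)) = 4/(-8 + Q))
d(7*0, 2)*(-81) = (4/(-8 + 2))*(-81) = (4/(-6))*(-81) = (4*(-⅙))*(-81) = -⅔*(-81) = 54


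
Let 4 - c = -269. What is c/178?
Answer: 273/178 ≈ 1.5337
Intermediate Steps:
c = 273 (c = 4 - 1*(-269) = 4 + 269 = 273)
c/178 = 273/178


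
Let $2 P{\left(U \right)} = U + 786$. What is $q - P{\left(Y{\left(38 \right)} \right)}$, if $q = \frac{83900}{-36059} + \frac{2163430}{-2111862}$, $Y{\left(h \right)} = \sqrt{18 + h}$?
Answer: $- \frac{15091393832182}{38075815929} - \sqrt{14} \approx -400.09$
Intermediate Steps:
$P{\left(U \right)} = 393 + \frac{U}{2}$ ($P{\left(U \right)} = \frac{U + 786}{2} = \frac{786 + U}{2} = 393 + \frac{U}{2}$)
$q = - \frac{127598172085}{38075815929}$ ($q = 83900 \left(- \frac{1}{36059}\right) + 2163430 \left(- \frac{1}{2111862}\right) = - \frac{83900}{36059} - \frac{1081715}{1055931} = - \frac{127598172085}{38075815929} \approx -3.3512$)
$q - P{\left(Y{\left(38 \right)} \right)} = - \frac{127598172085}{38075815929} - \left(393 + \frac{\sqrt{18 + 38}}{2}\right) = - \frac{127598172085}{38075815929} - \left(393 + \frac{\sqrt{56}}{2}\right) = - \frac{127598172085}{38075815929} - \left(393 + \frac{2 \sqrt{14}}{2}\right) = - \frac{127598172085}{38075815929} - \left(393 + \sqrt{14}\right) = - \frac{15091393832182}{38075815929} - \sqrt{14}$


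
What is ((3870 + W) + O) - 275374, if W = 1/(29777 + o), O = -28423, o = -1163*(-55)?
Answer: -28115756833/93742 ≈ -2.9993e+5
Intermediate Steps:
o = 63965
W = 1/93742 (W = 1/(29777 + 63965) = 1/93742 ≈ 1.0668e-5)
((3870 + W) + O) - 275374 = ((3870 + 1/93742) - 28423) - 275374 = (362781541/93742 - 28423) - 275374 = -2301647325/93742 - 275374 = -28115756833/93742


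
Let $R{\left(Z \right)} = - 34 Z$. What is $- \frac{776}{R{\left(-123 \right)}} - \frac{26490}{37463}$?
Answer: $- \frac{69926234}{78335133} \approx -0.89265$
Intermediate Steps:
$- \frac{776}{R{\left(-123 \right)}} - \frac{26490}{37463} = - \frac{776}{\left(-34\right) \left(-123\right)} - \frac{26490}{37463} = - \frac{776}{4182} - \frac{26490}{37463} = \left(-776\right) \frac{1}{4182} - \frac{26490}{37463} = - \frac{388}{2091} - \frac{26490}{37463} = - \frac{69926234}{78335133}$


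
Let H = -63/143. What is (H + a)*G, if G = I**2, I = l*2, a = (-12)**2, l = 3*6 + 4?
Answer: 3613104/13 ≈ 2.7793e+5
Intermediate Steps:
H = -63/143 (H = -63*1/143 = -63/143 ≈ -0.44056)
l = 22 (l = 18 + 4 = 22)
a = 144
I = 44 (I = 22*2 = 44)
G = 1936 (G = 44**2 = 1936)
(H + a)*G = (-63/143 + 144)*1936 = (20529/143)*1936 = 3613104/13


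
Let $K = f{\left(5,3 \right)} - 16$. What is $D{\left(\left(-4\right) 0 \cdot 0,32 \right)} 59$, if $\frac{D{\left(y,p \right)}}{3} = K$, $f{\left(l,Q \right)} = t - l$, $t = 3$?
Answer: $-3186$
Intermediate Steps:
$f{\left(l,Q \right)} = 3 - l$
$K = -18$ ($K = \left(3 - 5\right) - 16 = -2 - 16 = -18$)
$D{\left(y,p \right)} = -54$ ($D{\left(y,p \right)} = 3 \left(-18\right) = -54$)
$D{\left(\left(-4\right) 0 \cdot 0,32 \right)} 59 = \left(-54\right) 59 = -3186$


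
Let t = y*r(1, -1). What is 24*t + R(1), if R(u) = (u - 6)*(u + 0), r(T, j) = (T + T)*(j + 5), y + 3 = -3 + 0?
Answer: -1157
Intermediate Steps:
y = -6 (y = -3 + (-3 + 0) = -3 - 3 = -6)
r(T, j) = 2*T*(5 + j) (r(T, j) = (2*T)*(5 + j) = 2*T*(5 + j))
R(u) = u*(-6 + u) (R(u) = (-6 + u)*u = u*(-6 + u))
t = -48 (t = -12*(5 - 1) = -12*4 = -6*8 = -48)
24*t + R(1) = 24*(-48) + 1*(-6 + 1) = -1152 + 1*(-5) = -1152 - 5 = -1157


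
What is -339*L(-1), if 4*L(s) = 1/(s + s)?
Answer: 339/8 ≈ 42.375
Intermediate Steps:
L(s) = 1/(8*s) (L(s) = 1/(4*(s + s)) = 1/(4*((2*s))) = (1/(2*s))/4 = 1/(8*s))
-339*L(-1) = -339/(8*(-1)) = -339*(-1)/8 = -339*(-⅛) = 339/8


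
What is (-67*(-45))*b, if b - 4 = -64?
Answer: -180900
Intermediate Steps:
b = -60 (b = 4 - 64 = -60)
(-67*(-45))*b = -67*(-45)*(-60) = 3015*(-60) = -180900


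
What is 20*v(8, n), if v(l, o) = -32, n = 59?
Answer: -640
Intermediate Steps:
20*v(8, n) = 20*(-32) = -640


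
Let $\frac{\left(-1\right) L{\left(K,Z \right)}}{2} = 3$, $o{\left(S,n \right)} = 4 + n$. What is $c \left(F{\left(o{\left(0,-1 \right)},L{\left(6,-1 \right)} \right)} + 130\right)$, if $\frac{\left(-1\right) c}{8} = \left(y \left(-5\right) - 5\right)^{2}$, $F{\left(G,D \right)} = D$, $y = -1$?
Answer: $0$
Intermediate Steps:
$L{\left(K,Z \right)} = -6$ ($L{\left(K,Z \right)} = \left(-2\right) 3 = -6$)
$c = 0$ ($c = - 8 \left(\left(-1\right) \left(-5\right) - 5\right)^{2} = - 8 \left(5 - 5\right)^{2} = - 8 \cdot 0^{2} = \left(-8\right) 0 = 0$)
$c \left(F{\left(o{\left(0,-1 \right)},L{\left(6,-1 \right)} \right)} + 130\right) = 0 \left(-6 + 130\right) = 0 \cdot 124 = 0$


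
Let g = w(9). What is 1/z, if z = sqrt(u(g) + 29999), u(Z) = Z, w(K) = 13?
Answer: sqrt(7503)/15006 ≈ 0.0057724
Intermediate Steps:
g = 13
z = 2*sqrt(7503) (z = sqrt(13 + 29999) = sqrt(30012) = 2*sqrt(7503) ≈ 173.24)
1/z = 1/(2*sqrt(7503)) = sqrt(7503)/15006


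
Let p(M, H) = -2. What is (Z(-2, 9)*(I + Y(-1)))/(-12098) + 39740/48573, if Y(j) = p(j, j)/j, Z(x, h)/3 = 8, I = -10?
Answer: 245050268/293818077 ≈ 0.83402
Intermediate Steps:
Z(x, h) = 24 (Z(x, h) = 3*8 = 24)
Y(j) = -2/j
(Z(-2, 9)*(I + Y(-1)))/(-12098) + 39740/48573 = (24*(-10 - 2/(-1)))/(-12098) + 39740/48573 = (24*(-10 - 2*(-1)))*(-1/12098) + 39740*(1/48573) = (24*(-10 + 2))*(-1/12098) + 39740/48573 = (24*(-8))*(-1/12098) + 39740/48573 = -192*(-1/12098) + 39740/48573 = 96/6049 + 39740/48573 = 245050268/293818077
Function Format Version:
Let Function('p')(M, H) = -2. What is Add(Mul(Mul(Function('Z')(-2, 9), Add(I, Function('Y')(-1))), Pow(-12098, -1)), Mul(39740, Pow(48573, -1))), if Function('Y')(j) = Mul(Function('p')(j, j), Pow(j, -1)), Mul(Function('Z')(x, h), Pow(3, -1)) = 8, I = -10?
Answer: Rational(245050268, 293818077) ≈ 0.83402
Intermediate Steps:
Function('Z')(x, h) = 24 (Function('Z')(x, h) = Mul(3, 8) = 24)
Function('Y')(j) = Mul(-2, Pow(j, -1))
Add(Mul(Mul(Function('Z')(-2, 9), Add(I, Function('Y')(-1))), Pow(-12098, -1)), Mul(39740, Pow(48573, -1))) = Add(Mul(Mul(24, Add(-10, Mul(-2, Pow(-1, -1)))), Pow(-12098, -1)), Mul(39740, Pow(48573, -1))) = Add(Mul(Mul(24, Add(-10, Mul(-2, -1))), Rational(-1, 12098)), Mul(39740, Rational(1, 48573))) = Add(Mul(Mul(24, Add(-10, 2)), Rational(-1, 12098)), Rational(39740, 48573)) = Add(Mul(Mul(24, -8), Rational(-1, 12098)), Rational(39740, 48573)) = Add(Mul(-192, Rational(-1, 12098)), Rational(39740, 48573)) = Add(Rational(96, 6049), Rational(39740, 48573)) = Rational(245050268, 293818077)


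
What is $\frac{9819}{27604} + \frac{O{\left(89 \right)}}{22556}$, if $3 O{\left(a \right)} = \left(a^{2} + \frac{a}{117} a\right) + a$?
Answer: $\frac{12978355841}{27318146778} \approx 0.47508$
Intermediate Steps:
$O{\left(a \right)} = \frac{a}{3} + \frac{118 a^{2}}{351}$ ($O{\left(a \right)} = \frac{\left(a^{2} + \frac{a}{117} a\right) + a}{3} = \frac{\left(a^{2} + \frac{a^{2}}{117}\right) + a}{3} = \frac{\frac{118 a^{2}}{117} + a}{3} = \frac{a + \frac{118 a^{2}}{117}}{3} = \frac{a}{3} + \frac{118 a^{2}}{351}$)
$\frac{9819}{27604} + \frac{O{\left(89 \right)}}{22556} = \frac{9819}{27604} + \frac{\frac{1}{351} \cdot 89 \left(117 + 118 \cdot 89\right)}{22556} = 9819 \cdot \frac{1}{27604} + \frac{1}{351} \cdot 89 \left(117 + 10502\right) \frac{1}{22556} = \frac{9819}{27604} + \frac{1}{351} \cdot 89 \cdot 10619 \cdot \frac{1}{22556} = \frac{9819}{27604} + \frac{945091}{351} \cdot \frac{1}{22556} = \frac{9819}{27604} + \frac{945091}{7917156} = \frac{12978355841}{27318146778}$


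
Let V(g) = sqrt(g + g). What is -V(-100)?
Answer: -10*I*sqrt(2) ≈ -14.142*I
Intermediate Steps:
V(g) = sqrt(2)*sqrt(g) (V(g) = sqrt(2*g) = sqrt(2)*sqrt(g))
-V(-100) = -sqrt(2)*sqrt(-100) = -sqrt(2)*10*I = -10*I*sqrt(2)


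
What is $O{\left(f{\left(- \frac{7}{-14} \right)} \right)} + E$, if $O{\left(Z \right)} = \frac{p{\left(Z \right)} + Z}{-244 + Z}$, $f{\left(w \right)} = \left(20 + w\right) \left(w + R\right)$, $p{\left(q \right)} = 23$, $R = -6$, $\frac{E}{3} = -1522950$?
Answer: $- \frac{6519748591}{1427} \approx -4.5688 \cdot 10^{6}$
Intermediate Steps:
$E = -4568850$ ($E = 3 \left(-1522950\right) = -4568850$)
$f{\left(w \right)} = \left(-6 + w\right) \left(20 + w\right)$ ($f{\left(w \right)} = \left(20 + w\right) \left(w - 6\right) = \left(20 + w\right) \left(-6 + w\right) = \left(-6 + w\right) \left(20 + w\right)$)
$O{\left(Z \right)} = \frac{23 + Z}{-244 + Z}$
$O{\left(f{\left(- \frac{7}{-14} \right)} \right)} + E = \frac{23 + \left(-120 + \left(- \frac{7}{-14}\right)^{2} + 14 \left(- \frac{7}{-14}\right)\right)}{-244 + \left(-120 + \left(- \frac{7}{-14}\right)^{2} + 14 \left(- \frac{7}{-14}\right)\right)} - 4568850 = \frac{23 + \left(-120 + \left(\left(-7\right) \left(- \frac{1}{14}\right)\right)^{2} + 14 \left(\left(-7\right) \left(- \frac{1}{14}\right)\right)\right)}{-244 + \left(-120 + \left(\left(-7\right) \left(- \frac{1}{14}\right)\right)^{2} + 14 \left(\left(-7\right) \left(- \frac{1}{14}\right)\right)\right)} - 4568850 = \frac{23 + \left(-120 + \left(\frac{1}{2}\right)^{2} + 14 \cdot \frac{1}{2}\right)}{-244 + \left(-120 + \left(\frac{1}{2}\right)^{2} + 14 \cdot \frac{1}{2}\right)} - 4568850 = \frac{23 + \left(-120 + \frac{1}{4} + 7\right)}{-244 + \left(-120 + \frac{1}{4} + 7\right)} - 4568850 = \frac{23 - \frac{451}{4}}{-244 - \frac{451}{4}} - 4568850 = \frac{1}{- \frac{1427}{4}} \left(- \frac{359}{4}\right) - 4568850 = \left(- \frac{4}{1427}\right) \left(- \frac{359}{4}\right) - 4568850 = \frac{359}{1427} - 4568850 = - \frac{6519748591}{1427}$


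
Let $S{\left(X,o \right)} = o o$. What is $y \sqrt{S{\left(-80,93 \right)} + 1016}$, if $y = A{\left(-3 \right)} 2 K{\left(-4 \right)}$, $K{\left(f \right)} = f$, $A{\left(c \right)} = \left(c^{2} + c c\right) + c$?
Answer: $- 120 \sqrt{9665} \approx -11797.0$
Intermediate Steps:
$S{\left(X,o \right)} = o^{2}$
$A{\left(c \right)} = c + 2 c^{2}$ ($A{\left(c \right)} = \left(c^{2} + c^{2}\right) + c = 2 c^{2} + c = c + 2 c^{2}$)
$y = -120$ ($y = - 3 \left(1 + 2 \left(-3\right)\right) 2 \left(-4\right) = - 3 \left(1 - 6\right) 2 \left(-4\right) = \left(-3\right) \left(-5\right) 2 \left(-4\right) = 15 \cdot 2 \left(-4\right) = 30 \left(-4\right) = -120$)
$y \sqrt{S{\left(-80,93 \right)} + 1016} = - 120 \sqrt{93^{2} + 1016} = - 120 \sqrt{8649 + 1016} = - 120 \sqrt{9665}$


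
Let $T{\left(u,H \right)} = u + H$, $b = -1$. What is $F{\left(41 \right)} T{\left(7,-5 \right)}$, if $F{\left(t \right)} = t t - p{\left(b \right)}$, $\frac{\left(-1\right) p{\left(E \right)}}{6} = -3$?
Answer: $3326$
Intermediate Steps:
$p{\left(E \right)} = 18$ ($p{\left(E \right)} = \left(-6\right) \left(-3\right) = 18$)
$T{\left(u,H \right)} = H + u$
$F{\left(t \right)} = -18 + t^{2}$ ($F{\left(t \right)} = t t - 18 = t^{2} - 18 = -18 + t^{2}$)
$F{\left(41 \right)} T{\left(7,-5 \right)} = \left(-18 + 41^{2}\right) \left(-5 + 7\right) = \left(-18 + 1681\right) 2 = 1663 \cdot 2 = 3326$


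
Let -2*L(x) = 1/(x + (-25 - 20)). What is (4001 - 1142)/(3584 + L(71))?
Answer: 148668/186367 ≈ 0.79772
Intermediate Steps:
L(x) = -1/(2*(-45 + x)) (L(x) = -1/(2*(x + (-25 - 20))) = -1/(2*(x - 45)) = -1/(2*(-45 + x)))
(4001 - 1142)/(3584 + L(71)) = (4001 - 1142)/(3584 - 1/(-90 + 2*71)) = 2859/(3584 - 1/(-90 + 142)) = 2859/(3584 - 1/52) = 2859/(186367/52) = 2859*(52/186367) = 148668/186367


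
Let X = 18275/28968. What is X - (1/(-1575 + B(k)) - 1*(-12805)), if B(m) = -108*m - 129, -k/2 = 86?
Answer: -7669253753/598956 ≈ -12804.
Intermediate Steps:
k = -172 (k = -2*86 = -172)
X = 1075/1704 (X = 18275*(1/28968) = 1075/1704 ≈ 0.63087)
B(m) = -129 - 108*m
X - (1/(-1575 + B(k)) - 1*(-12805)) = 1075/1704 - (1/(-1575 + (-129 - 108*(-172))) - 1*(-12805)) = 1075/1704 - (1/(-1575 + (-129 + 18576)) + 12805) = 1075/1704 - (1/(-1575 + 18447) + 12805) = 1075/1704 - (1/16872 + 12805) = 1075/1704 - 1*216045961/16872 = 1075/1704 - 216045961/16872 = -7669253753/598956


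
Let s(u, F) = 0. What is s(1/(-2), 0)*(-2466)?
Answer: 0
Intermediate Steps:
s(1/(-2), 0)*(-2466) = 0*(-2466) = 0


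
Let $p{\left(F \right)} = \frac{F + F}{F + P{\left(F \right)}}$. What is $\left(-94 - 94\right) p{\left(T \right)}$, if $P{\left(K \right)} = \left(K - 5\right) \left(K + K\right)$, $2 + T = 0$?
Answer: $\frac{376}{13} \approx 28.923$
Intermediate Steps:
$T = -2$ ($T = -2 + 0 = -2$)
$P{\left(K \right)} = 2 K \left(-5 + K\right)$ ($P{\left(K \right)} = \left(K - 5\right) 2 K = \left(-5 + K\right) 2 K = 2 K \left(-5 + K\right)$)
$p{\left(F \right)} = \frac{2 F}{F + 2 F \left(-5 + F\right)}$ ($p{\left(F \right)} = \frac{F + F}{F + 2 F \left(-5 + F\right)} = \frac{2 F}{F + 2 F \left(-5 + F\right)}$)
$\left(-94 - 94\right) p{\left(T \right)} = \left(-94 - 94\right) \frac{2}{-9 + 2 \left(-2\right)} = \left(-94 - 94\right) \frac{2}{-9 - 4} = - 188 \frac{2}{-13} = - 188 \cdot 2 \left(- \frac{1}{13}\right) = \left(-188\right) \left(- \frac{2}{13}\right) = \frac{376}{13}$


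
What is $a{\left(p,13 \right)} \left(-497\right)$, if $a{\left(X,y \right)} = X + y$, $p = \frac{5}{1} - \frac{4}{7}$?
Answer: $-8662$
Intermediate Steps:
$p = \frac{31}{7}$ ($p = 5 \cdot 1 - \frac{4}{7} = 5 - \frac{4}{7} = \frac{31}{7} \approx 4.4286$)
$a{\left(p,13 \right)} \left(-497\right) = \left(\frac{31}{7} + 13\right) \left(-497\right) = \frac{122}{7} \left(-497\right) = -8662$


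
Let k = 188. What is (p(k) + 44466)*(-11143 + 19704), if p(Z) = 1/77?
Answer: 4187408909/11 ≈ 3.8067e+8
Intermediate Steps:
p(Z) = 1/77
(p(k) + 44466)*(-11143 + 19704) = (1/77 + 44466)*(-11143 + 19704) = (3423883/77)*8561 = 4187408909/11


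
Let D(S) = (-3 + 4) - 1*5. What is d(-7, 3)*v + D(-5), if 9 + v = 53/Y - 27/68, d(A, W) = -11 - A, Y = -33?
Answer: 22447/561 ≈ 40.012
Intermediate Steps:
v = -24691/2244 (v = -9 + (53/(-33) - 27/68) = -9 + (53*(-1/33) - 27*1/68) = -9 + (-53/33 - 27/68) = -9 - 4495/2244 = -24691/2244 ≈ -11.003)
D(S) = -4 (D(S) = 1 - 5 = -4)
d(-7, 3)*v + D(-5) = (-11 - 1*(-7))*(-24691/2244) - 4 = (-11 + 7)*(-24691/2244) - 4 = -4*(-24691/2244) - 4 = 24691/561 - 4 = 22447/561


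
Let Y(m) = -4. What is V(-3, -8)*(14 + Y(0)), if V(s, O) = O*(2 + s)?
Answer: 80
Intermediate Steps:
V(-3, -8)*(14 + Y(0)) = (-8*(2 - 3))*(14 - 4) = -8*(-1)*10 = 8*10 = 80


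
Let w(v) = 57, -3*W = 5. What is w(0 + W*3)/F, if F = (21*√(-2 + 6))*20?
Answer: 19/280 ≈ 0.067857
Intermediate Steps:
W = -5/3 (W = -⅓*5 = -5/3 ≈ -1.6667)
F = 840 (F = (21*√4)*20 = (21*2)*20 = 42*20 = 840)
w(0 + W*3)/F = 57/840 = 57*(1/840) = 19/280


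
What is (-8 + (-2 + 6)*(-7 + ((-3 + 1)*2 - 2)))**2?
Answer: 3600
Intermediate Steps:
(-8 + (-2 + 6)*(-7 + ((-3 + 1)*2 - 2)))**2 = (-8 + 4*(-7 + (-2*2 - 2)))**2 = (-8 + 4*(-7 + (-4 - 2)))**2 = (-8 + 4*(-7 - 6))**2 = (-8 + 4*(-13))**2 = (-8 - 52)**2 = (-60)**2 = 3600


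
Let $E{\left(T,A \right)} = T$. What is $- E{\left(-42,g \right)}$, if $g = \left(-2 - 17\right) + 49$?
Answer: $42$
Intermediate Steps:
$g = 30$ ($g = \left(-2 - 17\right) + 49 = -19 + 49 = 30$)
$- E{\left(-42,g \right)} = \left(-1\right) \left(-42\right) = 42$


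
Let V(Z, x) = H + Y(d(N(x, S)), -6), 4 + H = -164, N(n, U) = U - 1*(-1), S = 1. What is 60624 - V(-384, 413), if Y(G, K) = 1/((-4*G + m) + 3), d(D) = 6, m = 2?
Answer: 1155049/19 ≈ 60792.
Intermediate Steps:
N(n, U) = 1 + U (N(n, U) = U + 1 = 1 + U)
Y(G, K) = 1/(5 - 4*G) (Y(G, K) = 1/((-4*G + 2) + 3) = 1/((2 - 4*G) + 3) = 1/(5 - 4*G))
H = -168 (H = -4 - 164 = -168)
V(Z, x) = -3193/19 (V(Z, x) = -168 + 1/(5 - 4*6) = -168 + 1/(5 - 24) = -168 + 1/(-19) = -168 - 1/19 = -3193/19)
60624 - V(-384, 413) = 60624 - 1*(-3193/19) = 60624 + 3193/19 = 1155049/19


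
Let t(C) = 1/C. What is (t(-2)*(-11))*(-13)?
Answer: -143/2 ≈ -71.500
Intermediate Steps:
(t(-2)*(-11))*(-13) = (-11/(-2))*(-13) = -½*(-11)*(-13) = (11/2)*(-13) = -143/2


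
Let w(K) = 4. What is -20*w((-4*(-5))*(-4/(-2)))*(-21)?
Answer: 1680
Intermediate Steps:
-20*w((-4*(-5))*(-4/(-2)))*(-21) = -20*4*(-21) = -80*(-21) = 1680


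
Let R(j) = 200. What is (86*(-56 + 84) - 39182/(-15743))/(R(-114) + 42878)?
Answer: 1459551/26083729 ≈ 0.055956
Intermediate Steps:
(86*(-56 + 84) - 39182/(-15743))/(R(-114) + 42878) = (86*(-56 + 84) - 39182/(-15743))/(200 + 42878) = (86*28 - 39182*(-1/15743))/43078 = (2408 + 3014/1211)*(1/43078) = (2919102/1211)*(1/43078) = 1459551/26083729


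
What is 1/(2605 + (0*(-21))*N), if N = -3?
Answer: 1/2605 ≈ 0.00038388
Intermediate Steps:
1/(2605 + (0*(-21))*N) = 1/(2605 + (0*(-21))*(-3)) = 1/(2605 + 0*(-3)) = 1/(2605 + 0) = 1/2605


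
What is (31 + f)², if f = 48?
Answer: 6241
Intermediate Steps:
(31 + f)² = (31 + 48)² = 79² = 6241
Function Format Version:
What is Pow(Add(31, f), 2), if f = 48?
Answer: 6241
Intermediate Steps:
Pow(Add(31, f), 2) = Pow(Add(31, 48), 2) = Pow(79, 2) = 6241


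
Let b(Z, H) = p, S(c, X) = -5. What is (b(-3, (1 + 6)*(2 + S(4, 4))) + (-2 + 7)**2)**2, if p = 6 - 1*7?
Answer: 576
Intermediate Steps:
p = -1 (p = 6 - 7 = -1)
b(Z, H) = -1
(b(-3, (1 + 6)*(2 + S(4, 4))) + (-2 + 7)**2)**2 = (-1 + (-2 + 7)**2)**2 = (-1 + 5**2)**2 = (-1 + 25)**2 = 24**2 = 576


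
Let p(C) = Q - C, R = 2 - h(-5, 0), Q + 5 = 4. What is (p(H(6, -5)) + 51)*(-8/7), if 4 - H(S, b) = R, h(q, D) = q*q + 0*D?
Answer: -184/7 ≈ -26.286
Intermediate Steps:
Q = -1 (Q = -5 + 4 = -1)
h(q, D) = q² (h(q, D) = q² + 0 = q²)
R = -23 (R = 2 - 1*(-5)² = 2 - 1*25 = 2 - 25 = -23)
H(S, b) = 27 (H(S, b) = 4 - 1*(-23) = 4 + 23 = 27)
p(C) = -1 - C
(p(H(6, -5)) + 51)*(-8/7) = ((-1 - 1*27) + 51)*(-8/7) = ((-1 - 27) + 51)*(-8*⅐) = (-28 + 51)*(-8/7) = 23*(-8/7) = -184/7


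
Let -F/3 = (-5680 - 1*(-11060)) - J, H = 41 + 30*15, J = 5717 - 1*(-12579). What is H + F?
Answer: 39239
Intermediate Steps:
J = 18296 (J = 5717 + 12579 = 18296)
H = 491 (H = 41 + 450 = 491)
F = 38748 (F = -3*((-5680 - 1*(-11060)) - 1*18296) = -3*((-5680 + 11060) - 18296) = -3*(5380 - 18296) = -3*(-12916) = 38748)
H + F = 491 + 38748 = 39239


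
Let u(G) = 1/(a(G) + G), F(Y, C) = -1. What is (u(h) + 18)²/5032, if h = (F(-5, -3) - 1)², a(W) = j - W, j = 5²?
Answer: 203401/3145000 ≈ 0.064674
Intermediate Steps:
j = 25
a(W) = 25 - W
h = 4 (h = (-1 - 1)² = (-2)² = 4)
u(G) = 1/25 (u(G) = 1/((25 - G) + G) = 1/25)
(u(h) + 18)²/5032 = (1/25 + 18)²/5032 = (451/25)²*(1/5032) = (203401/625)*(1/5032) = 203401/3145000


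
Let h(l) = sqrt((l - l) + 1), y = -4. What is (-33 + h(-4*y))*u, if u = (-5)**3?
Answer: 4000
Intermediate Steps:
u = -125
h(l) = 1 (h(l) = sqrt(0 + 1) = sqrt(1) = 1)
(-33 + h(-4*y))*u = (-33 + 1)*(-125) = -32*(-125) = 4000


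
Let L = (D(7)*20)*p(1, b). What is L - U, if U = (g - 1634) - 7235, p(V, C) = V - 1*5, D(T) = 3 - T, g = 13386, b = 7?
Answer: -4197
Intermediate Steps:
p(V, C) = -5 + V (p(V, C) = V - 5 = -5 + V)
U = 4517 (U = (13386 - 1634) - 7235 = 11752 - 7235 = 4517)
L = 320 (L = ((3 - 1*7)*20)*(-5 + 1) = ((3 - 7)*20)*(-4) = -4*20*(-4) = -80*(-4) = 320)
L - U = 320 - 1*4517 = 320 - 4517 = -4197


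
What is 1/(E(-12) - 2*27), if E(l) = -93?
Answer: -1/147 ≈ -0.0068027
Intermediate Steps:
1/(E(-12) - 2*27) = 1/(-93 - 2*27) = 1/(-93 - 54) = 1/(-147) = -1/147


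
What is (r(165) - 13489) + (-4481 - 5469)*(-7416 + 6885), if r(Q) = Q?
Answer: 5270126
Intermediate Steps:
(r(165) - 13489) + (-4481 - 5469)*(-7416 + 6885) = (165 - 13489) + (-4481 - 5469)*(-7416 + 6885) = -13324 - 9950*(-531) = -13324 + 5283450 = 5270126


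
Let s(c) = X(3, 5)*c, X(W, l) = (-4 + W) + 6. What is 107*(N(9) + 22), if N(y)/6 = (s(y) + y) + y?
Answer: 42800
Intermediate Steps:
X(W, l) = 2 + W
s(c) = 5*c (s(c) = (2 + 3)*c = 5*c)
N(y) = 42*y (N(y) = 6*((5*y + y) + y) = 6*(6*y + y) = 6*(7*y) = 42*y)
107*(N(9) + 22) = 107*(42*9 + 22) = 107*(378 + 22) = 107*400 = 42800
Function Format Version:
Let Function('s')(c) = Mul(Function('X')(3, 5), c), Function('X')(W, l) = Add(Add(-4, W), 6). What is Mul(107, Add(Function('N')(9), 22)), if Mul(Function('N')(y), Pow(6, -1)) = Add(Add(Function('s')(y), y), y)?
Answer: 42800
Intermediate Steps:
Function('X')(W, l) = Add(2, W)
Function('s')(c) = Mul(5, c) (Function('s')(c) = Mul(Add(2, 3), c) = Mul(5, c))
Function('N')(y) = Mul(42, y) (Function('N')(y) = Mul(6, Add(Add(Mul(5, y), y), y)) = Mul(6, Add(Mul(6, y), y)) = Mul(6, Mul(7, y)) = Mul(42, y))
Mul(107, Add(Function('N')(9), 22)) = Mul(107, Add(Mul(42, 9), 22)) = Mul(107, Add(378, 22)) = Mul(107, 400) = 42800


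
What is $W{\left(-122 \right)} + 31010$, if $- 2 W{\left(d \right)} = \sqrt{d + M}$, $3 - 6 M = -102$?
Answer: $31010 - \frac{i \sqrt{418}}{4} \approx 31010.0 - 5.1113 i$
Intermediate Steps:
$M = \frac{35}{2}$ ($M = \frac{1}{2} - -17 = \frac{1}{2} + 17 = \frac{35}{2} \approx 17.5$)
$W{\left(d \right)} = - \frac{\sqrt{\frac{35}{2} + d}}{2}$ ($W{\left(d \right)} = - \frac{\sqrt{d + \frac{35}{2}}}{2} = - \frac{\sqrt{\frac{35}{2} + d}}{2}$)
$W{\left(-122 \right)} + 31010 = - \frac{\sqrt{70 + 4 \left(-122\right)}}{4} + 31010 = - \frac{\sqrt{70 - 488}}{4} + 31010 = - \frac{\sqrt{-418}}{4} + 31010 = - \frac{i \sqrt{418}}{4} + 31010 = 31010 - \frac{i \sqrt{418}}{4}$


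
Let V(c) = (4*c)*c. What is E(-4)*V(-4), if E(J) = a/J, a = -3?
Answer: 48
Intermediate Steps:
E(J) = -3/J
V(c) = 4*c**2
E(-4)*V(-4) = (-3/(-4))*(4*(-4)**2) = (-3*(-1/4))*(4*16) = (3/4)*64 = 48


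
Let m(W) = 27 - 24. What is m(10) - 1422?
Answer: -1419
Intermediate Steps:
m(W) = 3
m(10) - 1422 = 3 - 1422 = -1419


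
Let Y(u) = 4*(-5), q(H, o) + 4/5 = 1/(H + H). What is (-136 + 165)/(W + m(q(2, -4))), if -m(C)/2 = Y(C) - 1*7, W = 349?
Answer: 29/403 ≈ 0.071960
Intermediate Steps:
q(H, o) = -⅘ + 1/(2*H) (q(H, o) = -⅘ + 1/(H + H) = -⅘ + 1/(2*H))
Y(u) = -20
m(C) = 54 (m(C) = -2*(-20 - 1*7) = -2*(-20 - 7) = -2*(-27) = 54)
(-136 + 165)/(W + m(q(2, -4))) = (-136 + 165)/(349 + 54) = 29/403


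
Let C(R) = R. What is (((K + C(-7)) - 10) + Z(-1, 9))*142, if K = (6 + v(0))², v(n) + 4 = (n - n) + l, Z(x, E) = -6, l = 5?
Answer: 3692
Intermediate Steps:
v(n) = 1 (v(n) = -4 + ((n - n) + 5) = -4 + (0 + 5) = -4 + 5 = 1)
K = 49 (K = (6 + 1)² = 7² = 49)
(((K + C(-7)) - 10) + Z(-1, 9))*142 = (((49 - 7) - 10) - 6)*142 = ((42 - 10) - 6)*142 = (32 - 6)*142 = 26*142 = 3692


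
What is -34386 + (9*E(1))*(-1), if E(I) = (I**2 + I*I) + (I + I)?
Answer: -34422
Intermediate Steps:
E(I) = 2*I + 2*I**2 (E(I) = (I**2 + I**2) + 2*I = 2*I**2 + 2*I = 2*I + 2*I**2)
-34386 + (9*E(1))*(-1) = -34386 + (9*(2*1*(1 + 1)))*(-1) = -34386 + (9*(2*1*2))*(-1) = -34386 + (9*4)*(-1) = -34386 + 36*(-1) = -34386 - 36 = -34422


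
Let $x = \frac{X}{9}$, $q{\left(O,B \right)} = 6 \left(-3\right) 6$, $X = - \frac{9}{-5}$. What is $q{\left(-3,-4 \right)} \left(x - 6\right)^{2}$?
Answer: $- \frac{90828}{25} \approx -3633.1$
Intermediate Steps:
$X = \frac{9}{5}$ ($X = \left(-9\right) \left(- \frac{1}{5}\right) = \frac{9}{5} \approx 1.8$)
$q{\left(O,B \right)} = -108$ ($q{\left(O,B \right)} = \left(-18\right) 6 = -108$)
$x = \frac{1}{5}$ ($x = \frac{9}{5 \cdot 9} = \frac{9}{5} \cdot \frac{1}{9} = \frac{1}{5} \approx 0.2$)
$q{\left(-3,-4 \right)} \left(x - 6\right)^{2} = - 108 \left(\frac{1}{5} - 6\right)^{2} = - 108 \left(- \frac{29}{5}\right)^{2} = \left(-108\right) \frac{841}{25} = - \frac{90828}{25}$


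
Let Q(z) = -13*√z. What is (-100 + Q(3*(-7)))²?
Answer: 6451 + 2600*I*√21 ≈ 6451.0 + 11915.0*I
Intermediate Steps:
(-100 + Q(3*(-7)))² = (-100 - 13*I*√21)²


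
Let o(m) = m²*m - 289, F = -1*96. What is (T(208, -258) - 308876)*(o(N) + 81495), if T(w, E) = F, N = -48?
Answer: 9079451192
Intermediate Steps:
F = -96
T(w, E) = -96
o(m) = -289 + m³ (o(m) = m³ - 289 = -289 + m³)
(T(208, -258) - 308876)*(o(N) + 81495) = (-96 - 308876)*((-289 + (-48)³) + 81495) = -308972*((-289 - 110592) + 81495) = -308972*(-110881 + 81495) = -308972*(-29386) = 9079451192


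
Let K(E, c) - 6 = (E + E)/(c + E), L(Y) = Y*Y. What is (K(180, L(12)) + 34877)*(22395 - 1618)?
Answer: 6523084589/9 ≈ 7.2479e+8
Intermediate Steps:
L(Y) = Y**2
K(E, c) = 6 + 2*E/(E + c) (K(E, c) = 6 + (E + E)/(c + E) = 6 + (2*E)/(E + c) = 6 + 2*E/(E + c))
(K(180, L(12)) + 34877)*(22395 - 1618) = (2*(3*12**2 + 4*180)/(180 + 12**2) + 34877)*(22395 - 1618) = (2*(3*144 + 720)/(180 + 144) + 34877)*20777 = (2*(432 + 720)/324 + 34877)*20777 = (2*(1/324)*1152 + 34877)*20777 = (64/9 + 34877)*20777 = (313957/9)*20777 = 6523084589/9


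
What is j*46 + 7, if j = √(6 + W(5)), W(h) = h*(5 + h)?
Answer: 7 + 92*√14 ≈ 351.23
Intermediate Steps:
j = 2*√14 (j = √(6 + 5*(5 + 5)) = √(6 + 5*10) = √(6 + 50) = √56 = 2*√14 ≈ 7.4833)
j*46 + 7 = (2*√14)*46 + 7 = 92*√14 + 7 = 7 + 92*√14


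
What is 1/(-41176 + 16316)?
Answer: -1/24860 ≈ -4.0225e-5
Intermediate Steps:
1/(-41176 + 16316) = 1/(-24860) = -1/24860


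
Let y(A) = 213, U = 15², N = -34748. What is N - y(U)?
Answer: -34961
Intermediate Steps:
U = 225
N - y(U) = -34748 - 1*213 = -34748 - 213 = -34961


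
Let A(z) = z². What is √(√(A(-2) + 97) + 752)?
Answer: √(752 + √101) ≈ 27.605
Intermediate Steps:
√(√(A(-2) + 97) + 752) = √(√((-2)² + 97) + 752) = √(√(4 + 97) + 752) = √(√101 + 752) = √(752 + √101)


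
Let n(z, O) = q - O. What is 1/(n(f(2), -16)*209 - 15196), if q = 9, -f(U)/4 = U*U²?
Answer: -1/9971 ≈ -0.00010029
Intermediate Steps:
f(U) = -4*U³ (f(U) = -4*U*U² = -4*U³)
n(z, O) = 9 - O
1/(n(f(2), -16)*209 - 15196) = 1/((9 - 1*(-16))*209 - 15196) = 1/((9 + 16)*209 - 15196) = 1/(25*209 - 15196) = 1/(5225 - 15196) = 1/(-9971) = -1/9971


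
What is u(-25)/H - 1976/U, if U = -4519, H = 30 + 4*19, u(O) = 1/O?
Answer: 5231881/11975350 ≈ 0.43689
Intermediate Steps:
H = 106 (H = 30 + 76 = 106)
u(-25)/H - 1976/U = 1/(-25*106) - 1976/(-4519) = -1/25*1/106 - 1976*(-1/4519) = -1/2650 + 1976/4519 = 5231881/11975350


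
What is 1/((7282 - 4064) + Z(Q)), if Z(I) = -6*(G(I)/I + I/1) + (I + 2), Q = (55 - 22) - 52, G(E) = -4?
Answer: 19/62961 ≈ 0.00030177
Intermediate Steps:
Q = -19 (Q = 33 - 52 = -19)
Z(I) = 2 - 5*I + 24/I (Z(I) = -6*(-4/I + I/1) + (I + 2) = -6*(-4/I + I*1) + (2 + I) = -6*(-4/I + I) + (2 + I) = -6*(I - 4/I) + (2 + I) = (-6*I + 24/I) + (2 + I) = 2 - 5*I + 24/I)
1/((7282 - 4064) + Z(Q)) = 1/((7282 - 4064) + (2 - 5*(-19) + 24/(-19))) = 1/(3218 + (2 + 95 + 24*(-1/19))) = 1/(3218 + (2 + 95 - 24/19)) = 1/(3218 + 1819/19) = 1/(62961/19) = 19/62961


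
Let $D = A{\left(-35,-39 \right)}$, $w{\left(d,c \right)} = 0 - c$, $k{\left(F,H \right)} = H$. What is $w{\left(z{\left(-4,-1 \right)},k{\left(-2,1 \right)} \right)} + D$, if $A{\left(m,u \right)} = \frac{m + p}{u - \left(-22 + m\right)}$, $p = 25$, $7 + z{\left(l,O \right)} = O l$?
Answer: $- \frac{14}{9} \approx -1.5556$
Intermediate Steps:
$z{\left(l,O \right)} = -7 + O l$
$w{\left(d,c \right)} = - c$
$A{\left(m,u \right)} = \frac{25 + m}{22 + u - m}$ ($A{\left(m,u \right)} = \frac{m + 25}{u - \left(-22 + m\right)} = \frac{25 + m}{22 + u - m}$)
$D = - \frac{5}{9}$ ($D = \frac{25 - 35}{22 - 39 - -35} = \frac{1}{22 - 39 + 35} \left(-10\right) = \frac{1}{18} \left(-10\right) = - \frac{5}{9} \approx -0.55556$)
$w{\left(z{\left(-4,-1 \right)},k{\left(-2,1 \right)} \right)} + D = \left(-1\right) 1 - \frac{5}{9} = -1 - \frac{5}{9} = - \frac{14}{9}$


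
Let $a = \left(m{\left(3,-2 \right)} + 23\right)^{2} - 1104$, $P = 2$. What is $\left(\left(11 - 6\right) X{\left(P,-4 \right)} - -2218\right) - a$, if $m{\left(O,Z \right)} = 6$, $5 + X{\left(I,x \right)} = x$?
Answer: $2436$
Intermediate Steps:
$X{\left(I,x \right)} = -5 + x$
$a = -263$ ($a = \left(6 + 23\right)^{2} - 1104 = 29^{2} - 1104 = 841 - 1104 = -263$)
$\left(\left(11 - 6\right) X{\left(P,-4 \right)} - -2218\right) - a = \left(\left(11 - 6\right) \left(-5 - 4\right) - -2218\right) - -263 = \left(5 \left(-9\right) + 2218\right) + 263 = \left(-45 + 2218\right) + 263 = 2173 + 263 = 2436$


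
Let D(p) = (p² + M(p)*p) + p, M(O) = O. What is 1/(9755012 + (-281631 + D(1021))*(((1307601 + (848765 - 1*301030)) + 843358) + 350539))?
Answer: 1/5501655478388 ≈ 1.8176e-13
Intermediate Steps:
D(p) = p + 2*p² (D(p) = (p² + p*p) + p = (p² + p²) + p = 2*p² + p = p + 2*p²)
1/(9755012 + (-281631 + D(1021))*(((1307601 + (848765 - 1*301030)) + 843358) + 350539)) = 1/(9755012 + (-281631 + 1021*(1 + 2*1021))*(((1307601 + (848765 - 1*301030)) + 843358) + 350539)) = 1/(9755012 + (-281631 + 1021*(1 + 2042))*(((1307601 + (848765 - 301030)) + 843358) + 350539)) = 1/(9755012 + (-281631 + 1021*2043)*(((1307601 + 547735) + 843358) + 350539)) = 1/(9755012 + (-281631 + 2085903)*((1855336 + 843358) + 350539)) = 1/(9755012 + 1804272*(2698694 + 350539)) = 1/(9755012 + 1804272*3049233) = 1/(9755012 + 5501645723376) = 1/5501655478388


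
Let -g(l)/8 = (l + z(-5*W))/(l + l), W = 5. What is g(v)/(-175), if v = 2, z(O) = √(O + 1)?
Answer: 4/175 + 4*I*√6/175 ≈ 0.022857 + 0.055988*I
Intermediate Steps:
z(O) = √(1 + O)
g(l) = -4*(l + 2*I*√6)/l (g(l) = -8*(l + √(1 - 5*5))/(l + l) = -8*(l + √(1 - 25))/(2*l) = -8*(l + √(-24))*1/(2*l) = -8*(l + 2*I*√6)*1/(2*l) = -4*(l + 2*I*√6)/l)
g(v)/(-175) = (-4 - 8*I*√6/2)/(-175) = (-4 - 8*I*√6*½)*(-1/175) = (-4 - 4*I*√6)*(-1/175) = 4/175 + 4*I*√6/175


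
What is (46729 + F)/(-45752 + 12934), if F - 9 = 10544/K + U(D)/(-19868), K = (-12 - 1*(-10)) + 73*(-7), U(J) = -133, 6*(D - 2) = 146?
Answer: -476157549629/334490376312 ≈ -1.4235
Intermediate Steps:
D = 79/3 (D = 2 + (⅙)*146 = 2 + 73/3 = 79/3 ≈ 26.333)
K = -513 (K = (-12 + 10) - 511 = -2 - 511 = -513)
F = -117689407/10192284 (F = 9 + (10544/(-513) - 133/(-19868)) = 9 + (10544*(-1/513) - 133*(-1/19868)) = 9 + (-10544/513 + 133/19868) = 9 - 209419963/10192284 = -117689407/10192284 ≈ -11.547)
(46729 + F)/(-45752 + 12934) = (46729 - 117689407/10192284)/(-45752 + 12934) = (476157549629/10192284)/(-32818) = (476157549629/10192284)*(-1/32818) = -476157549629/334490376312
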